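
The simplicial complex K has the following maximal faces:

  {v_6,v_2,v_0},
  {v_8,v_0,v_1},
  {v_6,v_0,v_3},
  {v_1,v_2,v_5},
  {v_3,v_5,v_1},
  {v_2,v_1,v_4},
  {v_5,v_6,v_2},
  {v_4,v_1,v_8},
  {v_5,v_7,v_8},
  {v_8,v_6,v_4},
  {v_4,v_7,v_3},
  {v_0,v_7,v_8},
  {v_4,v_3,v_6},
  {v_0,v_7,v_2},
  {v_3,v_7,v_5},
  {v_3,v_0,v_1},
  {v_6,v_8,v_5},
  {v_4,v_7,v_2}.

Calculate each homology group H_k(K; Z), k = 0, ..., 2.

H_0 ≅ Z,  H_1 ≅ Z^2,  H_2 ≅ Z.

Order the vertices as v_0 < v_1 < v_2 < v_3 < v_4 < v_5 < v_6 < v_7 < v_8. Listing each simplex with vertices in this order, K has dimension 2 with simplices:

  0-simplices (9): [v_0], [v_1], [v_2], [v_3], [v_4], [v_5], [v_6], [v_7], [v_8]
  1-simplices (27): (27 of them)
  2-simplices (18): (18 of them)

so the chain groups are C_0 ≅ Z^9, C_1 ≅ Z^27, C_2 ≅ Z^18.

Boundary ∂_1: C_1 → C_0 maps an edge to its endpoints' difference, ∂[p,q] = q − p. For instance
  ∂[v_1,v_2] = [v_2] − [v_1].
The resulting 9×27 matrix has rank 8, and its Smith normal form has invariant factors (1,1,1,1,1,1,1,1).

The boundary map ∂_2: C_2 → C_1 maps a triangle to the signed sum of its edges. For instance
  ∂[v_0,v_1,v_3] = [v_1,v_3] − [v_0,v_3] + [v_0,v_1],
  ∂[v_1,v_3,v_5] = [v_3,v_5] − [v_1,v_5] + [v_1,v_3].
The resulting 27×18 matrix has rank 17, and its Smith normal form has invariant factors (1,1,1,1,1,1,1,1,1,1,1,1,1,1,1,1,1).

Now H_k = ker ∂_k / im ∂_{k+1}, so:

  H_0: rank C_0 − rank ∂_1 = 9 − 8 = 1, and the invariant factors of ∂_1 are all 1, so H_0 = Z.
  H_1: rank ker ∂_1 − rank ∂_2 = (27 − 8) − 17 = 2, and the invariant factors of ∂_2 are all 1, so H_1 = Z^2.
  H_2: rank ker ∂_2 − rank ∂_3 = (18 − 17) − 0 = 1, and there is no ∂_3, so H_2 = Z.

As a check, the Euler characteristic is 9 − 27 + 18 = 0, which agrees with 1 − 2 + 1 = 0.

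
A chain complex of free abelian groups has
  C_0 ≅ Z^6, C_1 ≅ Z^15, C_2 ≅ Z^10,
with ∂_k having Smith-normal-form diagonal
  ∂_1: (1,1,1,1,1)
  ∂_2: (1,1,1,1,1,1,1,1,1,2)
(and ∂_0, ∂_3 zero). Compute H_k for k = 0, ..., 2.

H_0: b_0 = 6 − 0 − 5 = 1; torsion from ∂_1 factors > 1: none. So H_0 = Z.
H_1: b_1 = 15 − 5 − 10 = 0; torsion from ∂_2 factors > 1: [2]. So H_1 = Z_2.
H_2: b_2 = 10 − 10 − 0 = 0; torsion from ∂_3 factors > 1: none. So H_2 = 0.

H_0 = Z,  H_1 = Z_2,  H_2 = 0.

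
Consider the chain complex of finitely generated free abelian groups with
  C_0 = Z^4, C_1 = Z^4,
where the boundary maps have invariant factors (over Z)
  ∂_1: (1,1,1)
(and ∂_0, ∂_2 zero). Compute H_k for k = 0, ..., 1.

H_0: b_0 = 4 − 0 − 3 = 1; torsion from ∂_1 factors > 1: none. So H_0 = Z.
H_1: b_1 = 4 − 3 − 0 = 1; torsion from ∂_2 factors > 1: none. So H_1 = Z.

H_0 = Z,  H_1 = Z.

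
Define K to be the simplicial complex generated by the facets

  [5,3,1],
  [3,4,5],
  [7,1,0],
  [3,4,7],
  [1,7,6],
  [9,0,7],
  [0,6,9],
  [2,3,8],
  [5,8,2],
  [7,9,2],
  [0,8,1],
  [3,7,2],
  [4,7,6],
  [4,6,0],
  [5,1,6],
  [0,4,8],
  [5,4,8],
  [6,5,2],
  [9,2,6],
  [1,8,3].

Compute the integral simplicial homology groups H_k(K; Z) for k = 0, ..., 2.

Take the total order 0 < 1 < 2 < 3 < 4 < 5 < 6 < 7 < 8 < 9 on the vertex set. Then K (dimension 2) consists of the simplices:

  0-simplices (10): [0], [1], [2], [3], [4], [5], [6], [7], [8], [9]
  1-simplices (30): (30 of them)
  2-simplices (20): (20 of them)

Hence C_0 ≅ Z^10, C_1 ≅ Z^30, C_2 ≅ Z^20.

The boundary map ∂_1: C_1 → C_0 is given by ∂[p,q] = [q] − [p]. For instance
  ∂[0,1] = [1] − [0].
This gives a 10×30 integer matrix of rank 9; reducing to Smith normal form yields diagonal entries (1,1,1,1,1,1,1,1,1).

Boundary ∂_2: C_2 → C_1 acts by ∂[p,q,r] = [q,r] − [p,r] + [p,q]. For instance
  ∂[0,4,6] = [4,6] − [0,6] + [0,4],
  ∂[4,5,8] = [5,8] − [4,8] + [4,5].
The 30×20 boundary matrix has rank 20 and Smith normal form diag(1,1,1,1,1,1,1,1,1,1,1,1,1,1,1,1,1,1,1,2).

Computing H_k = (kernel of ∂_k) / (image of ∂_{k+1}):

  H_0: rank C_0 − rank ∂_1 = 10 − 9 = 1, and the invariant factors of ∂_1 are all 1, so H_0 = Z.
  H_1: rank ker ∂_1 − rank ∂_2 = (30 − 9) − 20 = 1, and ∂_2 has invariant factor 2 > 1, so H_1 = Z × Z/2.
  H_2: rank ker ∂_2 − rank ∂_3 = (20 − 20) − 0 = 0, and there is no ∂_3, so H_2 = 0.

(K is a triangulation of the Klein bottle.)

H_0 = Z,  H_1 = Z × Z/2,  H_2 = 0.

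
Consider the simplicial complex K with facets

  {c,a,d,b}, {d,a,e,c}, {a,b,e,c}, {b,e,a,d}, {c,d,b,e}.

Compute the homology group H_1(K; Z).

H_1 ≅ 0.

Fix the vertex order a < b < c < d < e and write every simplex with vertices in increasing order. Then dim K = 3 and the simplices of K are:

  0-simplices (5): a, b, c, d, e
  1-simplices (10): ab, ac, ad, ae, bc, bd, be, cd, ce, de
  2-simplices (10): abc, abd, abe, acd, ace, ade, bcd, bce, bde, cde
  3-simplices (5): abcd, abce, abde, acde, bcde

giving chain groups C_0 ≅ Z^5, C_1 ≅ Z^10, C_2 ≅ Z^10, C_3 ≅ Z^5.

Boundary ∂_1: C_1 → C_0 maps an edge to its endpoints' difference, ∂[p,q] = q − p.
This gives a 5×10 integer matrix of rank 4; reducing to Smith normal form yields diagonal entries (1,1,1,1).

The boundary map ∂_2: C_2 → C_1 acts by ∂[p,q,r] = [q,r] − [p,r] + [p,q]. For instance
  ∂abe = be − ae + ab,
  ∂ade = de − ae + ad.
The resulting 10×10 matrix has rank 6, and its Smith normal form has invariant factors (1,1,1,1,1,1).

∂_3: C_3 → C_2 sends each 3-simplex σ to the alternating sum Σ_i (−1)^i (σ with its i-th vertex removed). For instance
  ∂abcd = bcd − acd + abd − abc,
  ∂bcde = cde − bde + bce − bcd.
As a 10×5 matrix over Z this has rank 4, with invariant factors (1,1,1,1).

From H_k ≅ ker(∂_k) / im(∂_{k+1}) we obtain:

  H_1: rank ker ∂_1 − rank ∂_2 = (10 − 4) − 6 = 0, and the invariant factors of ∂_2 are all 1, so H_1 = 0.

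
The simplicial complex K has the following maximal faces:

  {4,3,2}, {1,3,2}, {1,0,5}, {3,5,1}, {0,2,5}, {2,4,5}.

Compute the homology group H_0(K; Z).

H_0 ≅ Z.

Fix the vertex order 0 < 1 < 2 < 3 < 4 < 5 and write every simplex with vertices in increasing order. Then dim K = 2 and the simplices of K are:

  0-simplices (6): [0], [1], [2], [3], [4], [5]
  1-simplices (12): [0,1], [0,2], [0,5], [1,2], [1,3], [1,5], [2,3], [2,4], [2,5], [3,4], [3,5], [4,5]
  2-simplices (6): [0,1,5], [0,2,5], [1,2,3], [1,3,5], [2,3,4], [2,4,5]

so the chain groups are C_0 ≅ Z^6, C_1 ≅ Z^12, C_2 ≅ Z^6.

The boundary map ∂_1: C_1 → C_0 is given by ∂[p,q] = [q] − [p]. For instance
  ∂[2,5] = [5] − [2].
The 6×12 boundary matrix has rank 5 and Smith normal form diag(1,1,1,1,1).

∂_2: C_2 → C_1 maps a triangle to the signed sum of its edges. For instance
  ∂[1,3,5] = [3,5] − [1,5] + [1,3],
  ∂[1,2,3] = [2,3] − [1,3] + [1,2].
As a 12×6 matrix over Z this has rank 6, with invariant factors (1,1,1,1,1,1).

From H_k ≅ ker(∂_k) / im(∂_{k+1}) we obtain:

  H_0: rank C_0 − rank ∂_1 = 6 − 5 = 1, and the invariant factors of ∂_1 are all 1, so H_0 ≅ Z.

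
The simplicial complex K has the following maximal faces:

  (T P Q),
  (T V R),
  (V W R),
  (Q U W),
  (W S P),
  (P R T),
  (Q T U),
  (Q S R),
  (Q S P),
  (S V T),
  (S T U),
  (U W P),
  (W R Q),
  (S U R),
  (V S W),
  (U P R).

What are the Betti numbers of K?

Take the total order P < Q < R < S < T < U < V < W on the vertex set. Then K (dimension 2) consists of the simplices:

  0-simplices (8): P, Q, R, S, T, U, V, W
  1-simplices (24): PQ, PR, PS, PT, PU, PW, QR, QS, QT, QU, QW, RS, RT, RU, RV, RW, ST, SU, SV, SW, TU, TV, UW, VW
  2-simplices (16): PQS, PQT, PRT, PRU, PSW, PUW, QRS, QRW, QTU, QUW, RSU, RTV, RVW, STU, STV, SVW

Hence C_0 ≅ Z^8, C_1 ≅ Z^24, C_2 ≅ Z^16.

The boundary map ∂_1: C_1 → C_0 is given by ∂[p,q] = [q] − [p]. For instance
  ∂TU = U − T.
The 8×24 boundary matrix has rank 7 and Smith normal form diag(1,1,1,1,1,1,1).

The boundary map ∂_2: C_2 → C_1 acts by ∂[p,q,r] = [q,r] − [p,r] + [p,q]. For instance
  ∂QUW = UW − QW + QU,
  ∂RTV = TV − RV + RT.
This gives a 24×16 integer matrix of rank 15; reducing to Smith normal form yields diagonal entries (1,1,1,1,1,1,1,1,1,1,1,1,1,1,1).

Reading off H_k = ker ∂_k / im ∂_{k+1}:

  H_0: rank C_0 − rank ∂_1 = 8 − 7 = 1, and the invariant factors of ∂_1 are all 1, so H_0 ≅ Z.
  H_1: rank ker ∂_1 − rank ∂_2 = (24 − 7) − 15 = 2, and the invariant factors of ∂_2 are all 1, so H_1 ≅ Z^2.
  H_2: rank ker ∂_2 − rank ∂_3 = (16 − 15) − 0 = 1, and there is no ∂_3, so H_2 ≅ Z.

Hence the Betti numbers are b_0 = 1, b_1 = 2, b_2 = 1.

b_0 = 1, b_1 = 2, b_2 = 1.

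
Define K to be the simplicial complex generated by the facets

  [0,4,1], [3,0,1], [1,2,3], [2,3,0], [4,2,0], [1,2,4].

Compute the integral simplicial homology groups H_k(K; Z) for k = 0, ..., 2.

We work with the vertex ordering 0 < 1 < 2 < 3 < 4. The simplices of K, each written with vertices in increasing order, are:

  0-simplices (5): [0], [1], [2], [3], [4]
  1-simplices (9): [0,1], [0,2], [0,3], [0,4], [1,2], [1,3], [1,4], [2,3], [2,4]
  2-simplices (6): [0,1,3], [0,1,4], [0,2,3], [0,2,4], [1,2,3], [1,2,4]

giving chain groups C_0 ≅ Z^5, C_1 ≅ Z^9, C_2 ≅ Z^6.

∂_1: C_1 → C_0 sends each edge [p,q] (with p < q) to q − p. For instance
  ∂[2,4] = [4] − [2].
As a 5×9 matrix over Z this has rank 4, with invariant factors (1,1,1,1).

∂_2: C_2 → C_1 acts by ∂[p,q,r] = [q,r] − [p,r] + [p,q]. For instance
  ∂[1,2,4] = [2,4] − [1,4] + [1,2],
  ∂[1,2,3] = [2,3] − [1,3] + [1,2].
As a 9×6 matrix over Z this has rank 5, with invariant factors (1,1,1,1,1).

Reading off H_k = ker ∂_k / im ∂_{k+1}:

  H_0: rank C_0 − rank ∂_1 = 5 − 4 = 1, and the invariant factors of ∂_1 are all 1, so H_0 ≅ Z.
  H_1: rank ker ∂_1 − rank ∂_2 = (9 − 4) − 5 = 0, and the invariant factors of ∂_2 are all 1, so H_1 ≅ 0.
  H_2: rank ker ∂_2 − rank ∂_3 = (6 − 5) − 0 = 1, and there is no ∂_3, so H_2 ≅ Z.

(K is a triangulation of the 2-sphere S^2.)

H_0 = Z,  H_1 = 0,  H_2 = Z.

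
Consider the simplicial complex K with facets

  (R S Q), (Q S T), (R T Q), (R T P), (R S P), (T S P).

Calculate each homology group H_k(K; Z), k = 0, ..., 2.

K has 5 vertices, 9 edges, 6 triangles.
rank ∂_0 = 0, rank ∂_1 = 4 ⇒ b_0 = 5 − 0 − 4 = 1; all invariant factors of ∂_1 are 1 so no torsion. So H_0 = Z.
rank ∂_1 = 4, rank ∂_2 = 5 ⇒ b_1 = 9 − 4 − 5 = 0; all invariant factors of ∂_2 are 1 so no torsion. So H_1 = 0.
rank ∂_2 = 5, rank ∂_3 = 0 ⇒ b_2 = 6 − 5 − 0 = 1. So H_2 = Z.

H_0 = Z,  H_1 = 0,  H_2 = Z.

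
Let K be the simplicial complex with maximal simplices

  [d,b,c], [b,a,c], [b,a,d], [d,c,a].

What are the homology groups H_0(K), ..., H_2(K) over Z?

Fix the vertex order a < b < c < d and write every simplex with vertices in increasing order. Then dim K = 2 and the simplices of K are:

  0-simplices (4): a, b, c, d
  1-simplices (6): ab, ac, ad, bc, bd, cd
  2-simplices (4): abc, abd, acd, bcd

Hence C_0 ≅ Z^4, C_1 ≅ Z^6, C_2 ≅ Z^4.

Boundary ∂_1: C_1 → C_0 is given by ∂[p,q] = [q] − [p]. For instance
  ∂ab = b − a.
This gives a 4×6 integer matrix of rank 3; reducing to Smith normal form yields diagonal entries (1,1,1).

The boundary map ∂_2: C_2 → C_1 acts by ∂[p,q,r] = [q,r] − [p,r] + [p,q]. For instance
  ∂abc = bc − ac + ab,
  ∂abd = bd − ad + ab.
As a 6×4 matrix over Z this has rank 3, with invariant factors (1,1,1).

Now H_k = ker ∂_k / im ∂_{k+1}, so:

  H_0: rank C_0 − rank ∂_1 = 4 − 3 = 1, and the invariant factors of ∂_1 are all 1, so H_0 = Z.
  H_1: rank ker ∂_1 − rank ∂_2 = (6 − 3) − 3 = 0, and the invariant factors of ∂_2 are all 1, so H_1 = 0.
  H_2: rank ker ∂_2 − rank ∂_3 = (4 − 3) − 0 = 1, and there is no ∂_3, so H_2 = Z.

(K is a triangulation of the 2-sphere S^2.)

H_0 ≅ Z,  H_1 = 0,  H_2 ≅ Z.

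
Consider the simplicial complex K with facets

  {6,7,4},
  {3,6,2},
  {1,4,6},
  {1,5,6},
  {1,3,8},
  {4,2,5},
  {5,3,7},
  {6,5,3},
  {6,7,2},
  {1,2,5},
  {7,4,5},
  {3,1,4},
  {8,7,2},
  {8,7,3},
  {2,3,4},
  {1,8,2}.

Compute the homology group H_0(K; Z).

We work with the vertex ordering 1 < 2 < 3 < 4 < 5 < 6 < 7 < 8. The simplices of K, each written with vertices in increasing order, are:

  0-simplices (8): [1], [2], [3], [4], [5], [6], [7], [8]
  1-simplices (24): (24 of them)
  2-simplices (16): [1,2,5], [1,2,8], [1,3,4], [1,3,8], [1,4,6], [1,5,6], [2,3,4], [2,3,6], [2,4,5], [2,6,7], [2,7,8], [3,5,6], [3,5,7], [3,7,8], [4,5,7], [4,6,7]

Hence C_0 ≅ Z^8, C_1 ≅ Z^24, C_2 ≅ Z^16.

Boundary ∂_1: C_1 → C_0 maps an edge to its endpoints' difference, ∂[p,q] = q − p. For instance
  ∂[5,6] = [6] − [5].
The resulting 8×24 matrix has rank 7, and its Smith normal form has invariant factors (1,1,1,1,1,1,1).

The boundary map ∂_2: C_2 → C_1 maps a triangle to the signed sum of its edges. For instance
  ∂[1,2,5] = [2,5] − [1,5] + [1,2],
  ∂[2,4,5] = [4,5] − [2,5] + [2,4].
This gives a 24×16 integer matrix of rank 15; reducing to Smith normal form yields diagonal entries (1,1,1,1,1,1,1,1,1,1,1,1,1,1,1).

Reading off H_k = ker ∂_k / im ∂_{k+1}:

  H_0: rank C_0 − rank ∂_1 = 8 − 7 = 1, and the invariant factors of ∂_1 are all 1, so H_0 ≅ Z.

H_0 ≅ Z.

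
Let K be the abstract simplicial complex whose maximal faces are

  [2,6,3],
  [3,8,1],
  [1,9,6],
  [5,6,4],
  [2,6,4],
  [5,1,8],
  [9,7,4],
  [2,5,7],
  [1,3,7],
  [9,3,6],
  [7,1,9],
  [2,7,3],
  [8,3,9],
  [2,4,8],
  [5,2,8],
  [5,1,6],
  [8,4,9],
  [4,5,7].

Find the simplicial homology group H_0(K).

Order the vertices as 1 < 2 < 3 < 4 < 5 < 6 < 7 < 8 < 9. Listing each simplex with vertices in this order, K has dimension 2 with simplices:

  0-simplices (9): [1], [2], [3], [4], [5], [6], [7], [8], [9]
  1-simplices (27): (27 of them)
  2-simplices (18): [1,3,7], [1,3,8], [1,5,6], [1,5,8], [1,6,9], [1,7,9], [2,3,6], [2,3,7], [2,4,6], [2,4,8], [2,5,7], [2,5,8], [3,6,9], [3,8,9], [4,5,6], [4,5,7], [4,7,9], [4,8,9]

giving chain groups C_0 ≅ Z^9, C_1 ≅ Z^27, C_2 ≅ Z^18.

Boundary ∂_1: C_1 → C_0 sends each edge [p,q] (with p < q) to q − p. For instance
  ∂[4,6] = [6] − [4].
This gives a 9×27 integer matrix of rank 8; reducing to Smith normal form yields diagonal entries (1,1,1,1,1,1,1,1).

The boundary map ∂_2: C_2 → C_1 acts by ∂[p,q,r] = [q,r] − [p,r] + [p,q]. For instance
  ∂[2,5,7] = [5,7] − [2,7] + [2,5],
  ∂[1,5,6] = [5,6] − [1,6] + [1,5].
This gives a 27×18 integer matrix of rank 18; reducing to Smith normal form yields diagonal entries (1,1,1,1,1,1,1,1,1,1,1,1,1,1,1,1,1,2).

Now H_k = ker ∂_k / im ∂_{k+1}, so:

  H_0: rank C_0 − rank ∂_1 = 9 − 8 = 1, and the invariant factors of ∂_1 are all 1, so H_0 = Z.

H_0 ≅ Z.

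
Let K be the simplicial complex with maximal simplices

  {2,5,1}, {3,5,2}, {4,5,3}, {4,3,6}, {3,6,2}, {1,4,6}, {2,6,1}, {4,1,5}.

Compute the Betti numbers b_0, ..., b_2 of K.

b_0 = 1, b_1 = 0, b_2 = 1.

Order the vertices as 1 < 2 < 3 < 4 < 5 < 6. Listing each simplex with vertices in this order, K has dimension 2 with simplices:

  0-simplices (6): [1], [2], [3], [4], [5], [6]
  1-simplices (12): [1,2], [1,4], [1,5], [1,6], [2,3], [2,5], [2,6], [3,4], [3,5], [3,6], [4,5], [4,6]
  2-simplices (8): [1,2,5], [1,2,6], [1,4,5], [1,4,6], [2,3,5], [2,3,6], [3,4,5], [3,4,6]

so the chain groups are C_0 ≅ Z^6, C_1 ≅ Z^12, C_2 ≅ Z^8.

∂_1: C_1 → C_0 sends each edge [p,q] (with p < q) to q − p. For instance
  ∂[2,3] = [3] − [2].
This gives a 6×12 integer matrix of rank 5; reducing to Smith normal form yields diagonal entries (1,1,1,1,1).

∂_2: C_2 → C_1 sends each 2-simplex [p,q,r] to [q,r] − [p,r] + [p,q]. For instance
  ∂[1,2,5] = [2,5] − [1,5] + [1,2],
  ∂[1,4,5] = [4,5] − [1,5] + [1,4].
The 12×8 boundary matrix has rank 7 and Smith normal form diag(1,1,1,1,1,1,1).

Reading off H_k = ker ∂_k / im ∂_{k+1}:

  H_0: rank C_0 − rank ∂_1 = 6 − 5 = 1, and the invariant factors of ∂_1 are all 1, so H_0 ≅ Z.
  H_1: rank ker ∂_1 − rank ∂_2 = (12 − 5) − 7 = 0, and the invariant factors of ∂_2 are all 1, so H_1 ≅ 0.
  H_2: rank ker ∂_2 − rank ∂_3 = (8 − 7) − 0 = 1, and there is no ∂_3, so H_2 ≅ Z.

Hence the Betti numbers are b_0 = 1, b_1 = 0, b_2 = 1.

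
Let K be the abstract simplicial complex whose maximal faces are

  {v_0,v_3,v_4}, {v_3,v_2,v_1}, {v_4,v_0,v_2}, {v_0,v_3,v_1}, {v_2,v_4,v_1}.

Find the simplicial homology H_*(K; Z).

H_0 = Z,  H_1 = Z,  H_2 = 0.

We work with the vertex ordering v_0 < v_1 < v_2 < v_3 < v_4. The simplices of K, each written with vertices in increasing order, are:

  0-simplices (5): [v_0], [v_1], [v_2], [v_3], [v_4]
  1-simplices (10): [v_0,v_1], [v_0,v_2], [v_0,v_3], [v_0,v_4], [v_1,v_2], [v_1,v_3], [v_1,v_4], [v_2,v_3], [v_2,v_4], [v_3,v_4]
  2-simplices (5): [v_0,v_1,v_3], [v_0,v_2,v_4], [v_0,v_3,v_4], [v_1,v_2,v_3], [v_1,v_2,v_4]

giving chain groups C_0 ≅ Z^5, C_1 ≅ Z^10, C_2 ≅ Z^5.

The boundary map ∂_1: C_1 → C_0 is given by ∂[p,q] = [q] − [p].
The resulting 5×10 matrix has rank 4, and its Smith normal form has invariant factors (1,1,1,1).

∂_2: C_2 → C_1 acts by ∂[p,q,r] = [q,r] − [p,r] + [p,q]. For instance
  ∂[v_0,v_2,v_4] = [v_2,v_4] − [v_0,v_4] + [v_0,v_2],
  ∂[v_1,v_2,v_3] = [v_2,v_3] − [v_1,v_3] + [v_1,v_2].
As a 10×5 matrix over Z this has rank 5, with invariant factors (1,1,1,1,1).

Computing H_k = (kernel of ∂_k) / (image of ∂_{k+1}):

  H_0: rank C_0 − rank ∂_1 = 5 − 4 = 1, and the invariant factors of ∂_1 are all 1, so H_0 = Z.
  H_1: rank ker ∂_1 − rank ∂_2 = (10 − 4) − 5 = 1, and the invariant factors of ∂_2 are all 1, so H_1 = Z.
  H_2: rank ker ∂_2 − rank ∂_3 = (5 − 5) − 0 = 0, and there is no ∂_3, so H_2 = 0.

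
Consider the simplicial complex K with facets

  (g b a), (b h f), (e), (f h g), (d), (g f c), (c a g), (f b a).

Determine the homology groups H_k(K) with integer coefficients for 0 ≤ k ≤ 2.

H_0 ≅ Z^3,  H_1 ≅ Z,  H_2 = 0.

We work with the vertex ordering a < b < c < d < e < f < g < h. The simplices of K, each written with vertices in increasing order, are:

  0-simplices (8): a, b, c, d, e, f, g, h
  1-simplices (12): ab, ac, af, ag, bf, bg, bh, cf, cg, fg, fh, gh
  2-simplices (6): abf, abg, acg, bfh, cfg, fgh

giving chain groups C_0 ≅ Z^8, C_1 ≅ Z^12, C_2 ≅ Z^6.

The boundary map ∂_1: C_1 → C_0 maps an edge to its endpoints' difference, ∂[p,q] = q − p. For instance
  ∂cf = f − c.
This gives a 8×12 integer matrix of rank 5; reducing to Smith normal form yields diagonal entries (1,1,1,1,1).

The boundary map ∂_2: C_2 → C_1 acts by ∂[p,q,r] = [q,r] − [p,r] + [p,q]. For instance
  ∂abf = bf − af + ab,
  ∂acg = cg − ag + ac.
The 12×6 boundary matrix has rank 6 and Smith normal form diag(1,1,1,1,1,1).

From H_k ≅ ker(∂_k) / im(∂_{k+1}) we obtain:

  H_0: rank C_0 − rank ∂_1 = 8 − 5 = 3, and the invariant factors of ∂_1 are all 1, so H_0 ≅ Z^3.
  H_1: rank ker ∂_1 − rank ∂_2 = (12 − 5) − 6 = 1, and the invariant factors of ∂_2 are all 1, so H_1 ≅ Z.
  H_2: rank ker ∂_2 − rank ∂_3 = (6 − 6) − 0 = 0, and there is no ∂_3, so H_2 ≅ 0.

As a check, the Euler characteristic is 8 − 12 + 6 = 2, which agrees with 3 − 1 + 0 = 2.
(K is a triangulation of the disjoint union of the cylinder S^1 x I and a set of 2 points.)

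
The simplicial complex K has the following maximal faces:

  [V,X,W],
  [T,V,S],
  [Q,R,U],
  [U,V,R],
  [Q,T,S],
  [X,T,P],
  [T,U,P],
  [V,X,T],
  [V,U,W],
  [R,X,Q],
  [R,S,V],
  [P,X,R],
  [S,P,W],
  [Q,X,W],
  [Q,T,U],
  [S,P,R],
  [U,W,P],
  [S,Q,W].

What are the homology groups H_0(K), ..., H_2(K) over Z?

Order the vertices as P < Q < R < S < T < U < V < W < X. Listing each simplex with vertices in this order, K has dimension 2 with simplices:

  0-simplices (9): P, Q, R, S, T, U, V, W, X
  1-simplices (27): PR, PS, PT, PU, PW, PX, QR, QS, QT, QU, QW, QX, RS, RU, RV, RX, ST, SV, SW, TU, TV, TX, UV, UW, VW, VX, WX
  2-simplices (18): PRS, PRX, PSW, PTU, PTX, PUW, QRU, QRX, QST, QSW, QTU, QWX, RSV, RUV, STV, TVX, UVW, VWX

so the chain groups are C_0 ≅ Z^9, C_1 ≅ Z^27, C_2 ≅ Z^18.

∂_1: C_1 → C_0 sends each edge [p,q] (with p < q) to q − p.
This gives a 9×27 integer matrix of rank 8; reducing to Smith normal form yields diagonal entries (1,1,1,1,1,1,1,1).

Boundary ∂_2: C_2 → C_1 maps a triangle to the signed sum of its edges. For instance
  ∂PRS = RS − PS + PR,
  ∂QST = ST − QT + QS.
As a 27×18 matrix over Z this has rank 17, with invariant factors (1,1,1,1,1,1,1,1,1,1,1,1,1,1,1,1,1).

From H_k ≅ ker(∂_k) / im(∂_{k+1}) we obtain:

  H_0: rank C_0 − rank ∂_1 = 9 − 8 = 1, and the invariant factors of ∂_1 are all 1, so H_0 ≅ Z.
  H_1: rank ker ∂_1 − rank ∂_2 = (27 − 8) − 17 = 2, and the invariant factors of ∂_2 are all 1, so H_1 ≅ Z^2.
  H_2: rank ker ∂_2 − rank ∂_3 = (18 − 17) − 0 = 1, and there is no ∂_3, so H_2 ≅ Z.

(K is a triangulation of the torus T^2.)

H_0 = Z,  H_1 = Z^2,  H_2 = Z.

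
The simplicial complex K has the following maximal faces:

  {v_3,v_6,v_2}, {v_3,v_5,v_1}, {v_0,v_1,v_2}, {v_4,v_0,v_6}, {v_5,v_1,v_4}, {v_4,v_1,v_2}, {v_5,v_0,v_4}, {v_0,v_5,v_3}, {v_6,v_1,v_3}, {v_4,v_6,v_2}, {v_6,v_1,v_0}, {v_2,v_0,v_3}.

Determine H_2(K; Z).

H_2 ≅ 0.

Take the total order v_0 < v_1 < v_2 < v_3 < v_4 < v_5 < v_6 on the vertex set. Then K (dimension 2) consists of the simplices:

  0-simplices (7): [v_0], [v_1], [v_2], [v_3], [v_4], [v_5], [v_6]
  1-simplices (18): (18 of them)
  2-simplices (12): (12 of them)

Hence C_0 ≅ Z^7, C_1 ≅ Z^18, C_2 ≅ Z^12.

Boundary ∂_1: C_1 → C_0 maps an edge to its endpoints' difference, ∂[p,q] = q − p.
The 7×18 boundary matrix has rank 6 and Smith normal form diag(1,1,1,1,1,1).

∂_2: C_2 → C_1 sends each 2-simplex [p,q,r] to [q,r] − [p,r] + [p,q]. For instance
  ∂[v_1,v_3,v_5] = [v_3,v_5] − [v_1,v_5] + [v_1,v_3],
  ∂[v_1,v_2,v_4] = [v_2,v_4] − [v_1,v_4] + [v_1,v_2].
The resulting 18×12 matrix has rank 12, and its Smith normal form has invariant factors (1,1,1,1,1,1,1,1,1,1,1,2).

Now H_k = ker ∂_k / im ∂_{k+1}, so:

  H_2: rank ker ∂_2 − rank ∂_3 = (12 − 12) − 0 = 0, and there is no ∂_3, so H_2 ≅ 0.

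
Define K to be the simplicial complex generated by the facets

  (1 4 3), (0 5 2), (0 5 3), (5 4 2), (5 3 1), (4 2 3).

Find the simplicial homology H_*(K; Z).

Fix the vertex order 0 < 1 < 2 < 3 < 4 < 5 and write every simplex with vertices in increasing order. Then dim K = 2 and the simplices of K are:

  0-simplices (6): [0], [1], [2], [3], [4], [5]
  1-simplices (12): [0,2], [0,3], [0,5], [1,3], [1,4], [1,5], [2,3], [2,4], [2,5], [3,4], [3,5], [4,5]
  2-simplices (6): [0,2,5], [0,3,5], [1,3,4], [1,3,5], [2,3,4], [2,4,5]

so the chain groups are C_0 ≅ Z^6, C_1 ≅ Z^12, C_2 ≅ Z^6.

∂_1: C_1 → C_0 maps an edge to its endpoints' difference, ∂[p,q] = q − p. For instance
  ∂[2,5] = [5] − [2].
This gives a 6×12 integer matrix of rank 5; reducing to Smith normal form yields diagonal entries (1,1,1,1,1).

Boundary ∂_2: C_2 → C_1 maps a triangle to the signed sum of its edges. For instance
  ∂[0,2,5] = [2,5] − [0,5] + [0,2],
  ∂[2,3,4] = [3,4] − [2,4] + [2,3].
As a 12×6 matrix over Z this has rank 6, with invariant factors (1,1,1,1,1,1).

Reading off H_k = ker ∂_k / im ∂_{k+1}:

  H_0: rank C_0 − rank ∂_1 = 6 − 5 = 1, and the invariant factors of ∂_1 are all 1, so H_0 = Z.
  H_1: rank ker ∂_1 − rank ∂_2 = (12 − 5) − 6 = 1, and the invariant factors of ∂_2 are all 1, so H_1 = Z.
  H_2: rank ker ∂_2 − rank ∂_3 = (6 − 6) − 0 = 0, and there is no ∂_3, so H_2 = 0.

(K is a triangulation of the cylinder S^1 x I.)

H_0 = Z,  H_1 = Z,  H_2 = 0.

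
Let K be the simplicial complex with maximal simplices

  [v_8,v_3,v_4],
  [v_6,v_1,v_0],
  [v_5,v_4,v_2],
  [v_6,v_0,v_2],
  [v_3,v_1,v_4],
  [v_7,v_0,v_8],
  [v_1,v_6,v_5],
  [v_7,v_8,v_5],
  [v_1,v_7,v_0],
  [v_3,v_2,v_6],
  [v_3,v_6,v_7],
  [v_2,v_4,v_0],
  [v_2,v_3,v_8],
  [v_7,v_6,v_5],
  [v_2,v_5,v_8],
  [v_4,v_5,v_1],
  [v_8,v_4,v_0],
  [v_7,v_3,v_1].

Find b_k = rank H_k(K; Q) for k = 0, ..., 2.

b_0 = 1, b_1 = 1, b_2 = 0.

Take the total order v_0 < v_1 < v_2 < v_3 < v_4 < v_5 < v_6 < v_7 < v_8 on the vertex set. Then K (dimension 2) consists of the simplices:

  0-simplices (9): [v_0], [v_1], [v_2], [v_3], [v_4], [v_5], [v_6], [v_7], [v_8]
  1-simplices (27): (27 of them)
  2-simplices (18): (18 of them)

so the chain groups are C_0 ≅ Z^9, C_1 ≅ Z^27, C_2 ≅ Z^18.

∂_1: C_1 → C_0 sends each edge [p,q] (with p < q) to q − p.
As a 9×27 matrix over Z this has rank 8, with invariant factors (1,1,1,1,1,1,1,1).

The boundary map ∂_2: C_2 → C_1 sends each 2-simplex [p,q,r] to [q,r] − [p,r] + [p,q]. For instance
  ∂[v_0,v_2,v_6] = [v_2,v_6] − [v_0,v_6] + [v_0,v_2],
  ∂[v_1,v_4,v_5] = [v_4,v_5] − [v_1,v_5] + [v_1,v_4].
This gives a 27×18 integer matrix of rank 18; reducing to Smith normal form yields diagonal entries (1,1,1,1,1,1,1,1,1,1,1,1,1,1,1,1,1,2).

From H_k ≅ ker(∂_k) / im(∂_{k+1}) we obtain:

  H_0: rank C_0 − rank ∂_1 = 9 − 8 = 1, and the invariant factors of ∂_1 are all 1, so H_0 = Z.
  H_1: rank ker ∂_1 − rank ∂_2 = (27 − 8) − 18 = 1, and ∂_2 has invariant factor 2 > 1, so H_1 = Z × Z/2.
  H_2: rank ker ∂_2 − rank ∂_3 = (18 − 18) − 0 = 0, and there is no ∂_3, so H_2 = 0.

(K is a triangulation of the Klein bottle.)

Hence the Betti numbers are b_0 = 1, b_1 = 1, b_2 = 0.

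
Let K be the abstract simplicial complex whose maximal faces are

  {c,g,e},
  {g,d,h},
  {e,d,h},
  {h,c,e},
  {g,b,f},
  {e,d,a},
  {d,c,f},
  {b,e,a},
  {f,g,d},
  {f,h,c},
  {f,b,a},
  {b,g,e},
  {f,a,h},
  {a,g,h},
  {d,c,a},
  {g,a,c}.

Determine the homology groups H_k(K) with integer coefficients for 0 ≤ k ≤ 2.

H_0 = Z,  H_1 = Z^2,  H_2 = Z.

Order the vertices as a < b < c < d < e < f < g < h. Listing each simplex with vertices in this order, K has dimension 2 with simplices:

  0-simplices (8): a, b, c, d, e, f, g, h
  1-simplices (24): ab, ac, ad, ae, af, ag, ah, be, bf, bg, cd, ce, cf, cg, ch, de, df, dg, dh, eg, eh, fg, fh, gh
  2-simplices (16): abe, abf, acd, acg, ade, afh, agh, beg, bfg, cdf, ceg, ceh, cfh, deh, dfg, dgh

giving chain groups C_0 ≅ Z^8, C_1 ≅ Z^24, C_2 ≅ Z^16.

The boundary map ∂_1: C_1 → C_0 sends each edge [p,q] (with p < q) to q − p.
This gives a 8×24 integer matrix of rank 7; reducing to Smith normal form yields diagonal entries (1,1,1,1,1,1,1).

∂_2: C_2 → C_1 sends each 2-simplex [p,q,r] to [q,r] − [p,r] + [p,q]. For instance
  ∂bfg = fg − bg + bf,
  ∂abe = be − ae + ab.
This gives a 24×16 integer matrix of rank 15; reducing to Smith normal form yields diagonal entries (1,1,1,1,1,1,1,1,1,1,1,1,1,1,1).

Now H_k = ker ∂_k / im ∂_{k+1}, so:

  H_0: rank C_0 − rank ∂_1 = 8 − 7 = 1, and the invariant factors of ∂_1 are all 1, so H_0 ≅ Z.
  H_1: rank ker ∂_1 − rank ∂_2 = (24 − 7) − 15 = 2, and the invariant factors of ∂_2 are all 1, so H_1 ≅ Z^2.
  H_2: rank ker ∂_2 − rank ∂_3 = (16 − 15) − 0 = 1, and there is no ∂_3, so H_2 ≅ Z.

As a check, the Euler characteristic is 8 − 24 + 16 = 0, which agrees with 1 − 2 + 1 = 0.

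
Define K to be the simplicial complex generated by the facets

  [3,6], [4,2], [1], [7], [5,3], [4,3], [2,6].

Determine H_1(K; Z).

H_1 = Z.

K has 7 vertices, 5 edges.
rank ∂_1 = 4, rank ∂_2 = 0 ⇒ b_1 = 5 − 4 − 0 = 1. So H_1 ≅ Z.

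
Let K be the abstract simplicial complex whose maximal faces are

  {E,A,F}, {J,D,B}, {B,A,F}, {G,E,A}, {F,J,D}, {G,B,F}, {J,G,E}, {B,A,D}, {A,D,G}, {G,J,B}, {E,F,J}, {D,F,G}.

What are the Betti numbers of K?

b_0 = 1, b_1 = 0, b_2 = 0.

Fix the vertex order A < B < D < E < F < G < J and write every simplex with vertices in increasing order. Then dim K = 2 and the simplices of K are:

  0-simplices (7): A, B, D, E, F, G, J
  1-simplices (18): AB, AD, AE, AF, AG, BD, BF, BG, BJ, DF, DG, DJ, EF, EG, EJ, FG, FJ, GJ
  2-simplices (12): ABD, ABF, ADG, AEF, AEG, BDJ, BFG, BGJ, DFG, DFJ, EFJ, EGJ

Hence C_0 ≅ Z^7, C_1 ≅ Z^18, C_2 ≅ Z^12.

The boundary map ∂_1: C_1 → C_0 maps an edge to its endpoints' difference, ∂[p,q] = q − p. For instance
  ∂BD = D − B.
The resulting 7×18 matrix has rank 6, and its Smith normal form has invariant factors (1,1,1,1,1,1).

∂_2: C_2 → C_1 sends each 2-simplex [p,q,r] to [q,r] − [p,r] + [p,q]. For instance
  ∂EGJ = GJ − EJ + EG,
  ∂AEG = EG − AG + AE.
This gives a 18×12 integer matrix of rank 12; reducing to Smith normal form yields diagonal entries (1,1,1,1,1,1,1,1,1,1,1,2).

From H_k ≅ ker(∂_k) / im(∂_{k+1}) we obtain:

  H_0: rank C_0 − rank ∂_1 = 7 − 6 = 1, and the invariant factors of ∂_1 are all 1, so H_0 ≅ Z.
  H_1: rank ker ∂_1 − rank ∂_2 = (18 − 6) − 12 = 0, and ∂_2 has invariant factor 2 > 1, so H_1 ≅ Z_2.
  H_2: rank ker ∂_2 − rank ∂_3 = (12 − 12) − 0 = 0, and there is no ∂_3, so H_2 ≅ 0.

Hence the Betti numbers are b_0 = 1, b_1 = 0, b_2 = 0.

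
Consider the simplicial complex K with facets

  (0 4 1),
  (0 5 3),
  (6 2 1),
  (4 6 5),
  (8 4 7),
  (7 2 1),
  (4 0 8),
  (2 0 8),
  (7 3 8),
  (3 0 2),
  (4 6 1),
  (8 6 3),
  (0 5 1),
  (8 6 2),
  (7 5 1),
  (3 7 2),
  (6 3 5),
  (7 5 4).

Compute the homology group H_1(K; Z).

Fix the vertex order 0 < 1 < 2 < 3 < 4 < 5 < 6 < 7 < 8 and write every simplex with vertices in increasing order. Then dim K = 2 and the simplices of K are:

  0-simplices (9): [0], [1], [2], [3], [4], [5], [6], [7], [8]
  1-simplices (27): (27 of them)
  2-simplices (18): [0,1,4], [0,1,5], [0,2,3], [0,2,8], [0,3,5], [0,4,8], [1,2,6], [1,2,7], [1,4,6], [1,5,7], [2,3,7], [2,6,8], [3,5,6], [3,6,8], [3,7,8], [4,5,6], [4,5,7], [4,7,8]

Hence C_0 ≅ Z^9, C_1 ≅ Z^27, C_2 ≅ Z^18.

Boundary ∂_1: C_1 → C_0 sends each edge [p,q] (with p < q) to q − p. For instance
  ∂[2,7] = [7] − [2].
The 9×27 boundary matrix has rank 8 and Smith normal form diag(1,1,1,1,1,1,1,1).

∂_2: C_2 → C_1 acts by ∂[p,q,r] = [q,r] − [p,r] + [p,q]. For instance
  ∂[3,7,8] = [7,8] − [3,8] + [3,7],
  ∂[0,1,4] = [1,4] − [0,4] + [0,1].
The resulting 27×18 matrix has rank 18, and its Smith normal form has invariant factors (1,1,1,1,1,1,1,1,1,1,1,1,1,1,1,1,1,2).

Now H_k = ker ∂_k / im ∂_{k+1}, so:

  H_1: rank ker ∂_1 − rank ∂_2 = (27 − 8) − 18 = 1, and ∂_2 has invariant factor 2 > 1, so H_1 = Z ⊕ Z/2.

H_1 = Z ⊕ Z/2.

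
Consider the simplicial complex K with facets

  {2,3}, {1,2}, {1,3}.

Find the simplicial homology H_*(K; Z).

Order the vertices as 1 < 2 < 3. Listing each simplex with vertices in this order, K has dimension 1 with simplices:

  0-simplices (3): [1], [2], [3]
  1-simplices (3): [1,2], [1,3], [2,3]

giving chain groups C_0 ≅ Z^3, C_1 ≅ Z^3.

Boundary ∂_1: C_1 → C_0 maps an edge to its endpoints' difference, ∂[p,q] = q − p.
This gives a 3×3 integer matrix of rank 2; reducing to Smith normal form yields diagonal entries (1,1).

Computing H_k = (kernel of ∂_k) / (image of ∂_{k+1}):

  H_0: rank C_0 − rank ∂_1 = 3 − 2 = 1, and the invariant factors of ∂_1 are all 1, so H_0 ≅ Z.
  H_1: rank ker ∂_1 − rank ∂_2 = (3 − 2) − 0 = 1, and there is no ∂_2, so H_1 ≅ Z.

As a check, the Euler characteristic is 3 − 3 = 0, which agrees with 1 − 1 = 0.
(K is a triangulation of the circle S^1.)

H_0 = Z,  H_1 = Z.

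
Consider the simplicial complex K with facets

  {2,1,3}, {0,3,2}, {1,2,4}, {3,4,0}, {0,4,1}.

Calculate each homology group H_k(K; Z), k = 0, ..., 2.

H_0 ≅ Z,  H_1 ≅ Z,  H_2 = 0.

We work with the vertex ordering 0 < 1 < 2 < 3 < 4. The simplices of K, each written with vertices in increasing order, are:

  0-simplices (5): [0], [1], [2], [3], [4]
  1-simplices (10): [0,1], [0,2], [0,3], [0,4], [1,2], [1,3], [1,4], [2,3], [2,4], [3,4]
  2-simplices (5): [0,1,4], [0,2,3], [0,3,4], [1,2,3], [1,2,4]

so the chain groups are C_0 ≅ Z^5, C_1 ≅ Z^10, C_2 ≅ Z^5.

Boundary ∂_1: C_1 → C_0 sends each edge [p,q] (with p < q) to q − p.
The 5×10 boundary matrix has rank 4 and Smith normal form diag(1,1,1,1).

∂_2: C_2 → C_1 sends each 2-simplex [p,q,r] to [q,r] − [p,r] + [p,q]. For instance
  ∂[0,1,4] = [1,4] − [0,4] + [0,1],
  ∂[1,2,3] = [2,3] − [1,3] + [1,2].
As a 10×5 matrix over Z this has rank 5, with invariant factors (1,1,1,1,1).

Computing H_k = (kernel of ∂_k) / (image of ∂_{k+1}):

  H_0: rank C_0 − rank ∂_1 = 5 − 4 = 1, and the invariant factors of ∂_1 are all 1, so H_0 ≅ Z.
  H_1: rank ker ∂_1 − rank ∂_2 = (10 − 4) − 5 = 1, and the invariant factors of ∂_2 are all 1, so H_1 ≅ Z.
  H_2: rank ker ∂_2 − rank ∂_3 = (5 − 5) − 0 = 0, and there is no ∂_3, so H_2 ≅ 0.

(K is a triangulation of the Möbius band.)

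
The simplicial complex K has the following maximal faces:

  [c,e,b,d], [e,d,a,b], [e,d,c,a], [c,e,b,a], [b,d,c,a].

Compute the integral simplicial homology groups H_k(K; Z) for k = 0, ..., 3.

H_0 = Z,  H_1 = 0,  H_2 = 0,  H_3 = Z.

Order the vertices as a < b < c < d < e. Listing each simplex with vertices in this order, K has dimension 3 with simplices:

  0-simplices (5): a, b, c, d, e
  1-simplices (10): ab, ac, ad, ae, bc, bd, be, cd, ce, de
  2-simplices (10): abc, abd, abe, acd, ace, ade, bcd, bce, bde, cde
  3-simplices (5): abcd, abce, abde, acde, bcde

Hence C_0 ≅ Z^5, C_1 ≅ Z^10, C_2 ≅ Z^10, C_3 ≅ Z^5.

∂_1: C_1 → C_0 is given by ∂[p,q] = [q] − [p]. For instance
  ∂ce = e − c.
The resulting 5×10 matrix has rank 4, and its Smith normal form has invariant factors (1,1,1,1).

The boundary map ∂_2: C_2 → C_1 acts by ∂[p,q,r] = [q,r] − [p,r] + [p,q]. For instance
  ∂cde = de − ce + cd,
  ∂abc = bc − ac + ab.
As a 10×10 matrix over Z this has rank 6, with invariant factors (1,1,1,1,1,1).

Boundary ∂_3: C_3 → C_2 sends each 3-simplex σ to the alternating sum Σ_i (−1)^i (σ with its i-th vertex removed). For instance
  ∂acde = cde − ade + ace − acd,
  ∂abde = bde − ade + abe − abd.
The resulting 10×5 matrix has rank 4, and its Smith normal form has invariant factors (1,1,1,1).

Now H_k = ker ∂_k / im ∂_{k+1}, so:

  H_0: rank C_0 − rank ∂_1 = 5 − 4 = 1, and the invariant factors of ∂_1 are all 1, so H_0 = Z.
  H_1: rank ker ∂_1 − rank ∂_2 = (10 − 4) − 6 = 0, and the invariant factors of ∂_2 are all 1, so H_1 = 0.
  H_2: rank ker ∂_2 − rank ∂_3 = (10 − 6) − 4 = 0, and the invariant factors of ∂_3 are all 1, so H_2 = 0.
  H_3: rank ker ∂_3 − rank ∂_4 = (5 − 4) − 0 = 1, and there is no ∂_4, so H_3 = Z.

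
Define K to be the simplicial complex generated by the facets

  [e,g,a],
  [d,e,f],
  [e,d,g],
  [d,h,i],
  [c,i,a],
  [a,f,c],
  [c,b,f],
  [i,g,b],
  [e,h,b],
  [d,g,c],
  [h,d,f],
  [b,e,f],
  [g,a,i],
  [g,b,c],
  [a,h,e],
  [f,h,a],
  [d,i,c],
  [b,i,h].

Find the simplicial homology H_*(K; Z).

Order the vertices as a < b < c < d < e < f < g < h < i. Listing each simplex with vertices in this order, K has dimension 2 with simplices:

  0-simplices (9): a, b, c, d, e, f, g, h, i
  1-simplices (27): ac, ae, af, ag, ah, ai, bc, be, bf, bg, bh, bi, cd, cf, cg, ci, de, df, dg, dh, di, ef, eg, eh, fh, gi, hi
  2-simplices (18): acf, aci, aeg, aeh, afh, agi, bcf, bcg, bef, beh, bgi, bhi, cdg, cdi, def, deg, dfh, dhi

so the chain groups are C_0 ≅ Z^9, C_1 ≅ Z^27, C_2 ≅ Z^18.

Boundary ∂_1: C_1 → C_0 maps an edge to its endpoints' difference, ∂[p,q] = q − p. For instance
  ∂cg = g − c.
The 9×27 boundary matrix has rank 8 and Smith normal form diag(1,1,1,1,1,1,1,1).

Boundary ∂_2: C_2 → C_1 maps a triangle to the signed sum of its edges. For instance
  ∂afh = fh − ah + af,
  ∂bhi = hi − bi + bh.
The 27×18 boundary matrix has rank 18 and Smith normal form diag(1,1,1,1,1,1,1,1,1,1,1,1,1,1,1,1,1,2).

Computing H_k = (kernel of ∂_k) / (image of ∂_{k+1}):

  H_0: rank C_0 − rank ∂_1 = 9 − 8 = 1, and the invariant factors of ∂_1 are all 1, so H_0 ≅ Z.
  H_1: rank ker ∂_1 − rank ∂_2 = (27 − 8) − 18 = 1, and ∂_2 has invariant factor 2 > 1, so H_1 ≅ Z × Z/2.
  H_2: rank ker ∂_2 − rank ∂_3 = (18 − 18) − 0 = 0, and there is no ∂_3, so H_2 ≅ 0.

H_0 = Z,  H_1 = Z × Z/2,  H_2 = 0.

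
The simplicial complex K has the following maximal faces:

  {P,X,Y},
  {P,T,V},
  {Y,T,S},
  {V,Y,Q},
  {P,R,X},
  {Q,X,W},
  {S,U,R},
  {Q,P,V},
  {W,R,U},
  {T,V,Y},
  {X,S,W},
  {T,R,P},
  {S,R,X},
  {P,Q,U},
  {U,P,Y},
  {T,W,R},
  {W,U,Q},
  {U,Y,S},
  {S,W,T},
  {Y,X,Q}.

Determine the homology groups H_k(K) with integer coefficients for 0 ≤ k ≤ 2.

H_0 ≅ Z,  H_1 ≅ Z × Z/2,  H_2 = 0.

Order the vertices as P < Q < R < S < T < U < V < W < X < Y. Listing each simplex with vertices in this order, K has dimension 2 with simplices:

  0-simplices (10): P, Q, R, S, T, U, V, W, X, Y
  1-simplices (30): PQ, PR, PT, PU, PV, PX, PY, QU, QV, QW, QX, QY, RS, RT, RU, RW, RX, ST, SU, SW, SX, SY, TV, TW, TY, UW, UY, VY, WX, XY
  2-simplices (20): PQU, PQV, PRT, PRX, PTV, PUY, PXY, QUW, QVY, QWX, QXY, RSU, RSX, RTW, RUW, STW, STY, SUY, SWX, TVY

so the chain groups are C_0 ≅ Z^10, C_1 ≅ Z^30, C_2 ≅ Z^20.

∂_1: C_1 → C_0 maps an edge to its endpoints' difference, ∂[p,q] = q − p. For instance
  ∂TY = Y − T.
As a 10×30 matrix over Z this has rank 9, with invariant factors (1,1,1,1,1,1,1,1,1).

∂_2: C_2 → C_1 acts by ∂[p,q,r] = [q,r] − [p,r] + [p,q]. For instance
  ∂PUY = UY − PY + PU,
  ∂QVY = VY − QY + QV.
The resulting 30×20 matrix has rank 20, and its Smith normal form has invariant factors (1,1,1,1,1,1,1,1,1,1,1,1,1,1,1,1,1,1,1,2).

Reading off H_k = ker ∂_k / im ∂_{k+1}:

  H_0: rank C_0 − rank ∂_1 = 10 − 9 = 1, and the invariant factors of ∂_1 are all 1, so H_0 = Z.
  H_1: rank ker ∂_1 − rank ∂_2 = (30 − 9) − 20 = 1, and ∂_2 has invariant factor 2 > 1, so H_1 = Z × Z/2.
  H_2: rank ker ∂_2 − rank ∂_3 = (20 − 20) − 0 = 0, and there is no ∂_3, so H_2 = 0.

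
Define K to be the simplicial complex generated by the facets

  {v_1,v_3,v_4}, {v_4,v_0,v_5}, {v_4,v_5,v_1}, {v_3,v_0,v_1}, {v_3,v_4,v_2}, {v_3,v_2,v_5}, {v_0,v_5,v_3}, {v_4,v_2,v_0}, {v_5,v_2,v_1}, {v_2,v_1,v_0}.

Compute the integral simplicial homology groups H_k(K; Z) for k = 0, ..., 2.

Take the total order v_0 < v_1 < v_2 < v_3 < v_4 < v_5 on the vertex set. Then K (dimension 2) consists of the simplices:

  0-simplices (6): [v_0], [v_1], [v_2], [v_3], [v_4], [v_5]
  1-simplices (15): (15 of them)
  2-simplices (10): [v_0,v_1,v_2], [v_0,v_1,v_3], [v_0,v_2,v_4], [v_0,v_3,v_5], [v_0,v_4,v_5], [v_1,v_2,v_5], [v_1,v_3,v_4], [v_1,v_4,v_5], [v_2,v_3,v_4], [v_2,v_3,v_5]

giving chain groups C_0 ≅ Z^6, C_1 ≅ Z^15, C_2 ≅ Z^10.

The boundary map ∂_1: C_1 → C_0 sends each edge [p,q] (with p < q) to q − p.
The resulting 6×15 matrix has rank 5, and its Smith normal form has invariant factors (1,1,1,1,1).

Boundary ∂_2: C_2 → C_1 sends each 2-simplex [p,q,r] to [q,r] − [p,r] + [p,q]. For instance
  ∂[v_2,v_3,v_4] = [v_3,v_4] − [v_2,v_4] + [v_2,v_3],
  ∂[v_0,v_3,v_5] = [v_3,v_5] − [v_0,v_5] + [v_0,v_3].
The 15×10 boundary matrix has rank 10 and Smith normal form diag(1,1,1,1,1,1,1,1,1,2).

Reading off H_k = ker ∂_k / im ∂_{k+1}:

  H_0: rank C_0 − rank ∂_1 = 6 − 5 = 1, and the invariant factors of ∂_1 are all 1, so H_0 = Z.
  H_1: rank ker ∂_1 − rank ∂_2 = (15 − 5) − 10 = 0, and ∂_2 has invariant factor 2 > 1, so H_1 = Z/2Z.
  H_2: rank ker ∂_2 − rank ∂_3 = (10 − 10) − 0 = 0, and there is no ∂_3, so H_2 = 0.

H_0 ≅ Z,  H_1 ≅ Z/2Z,  H_2 = 0.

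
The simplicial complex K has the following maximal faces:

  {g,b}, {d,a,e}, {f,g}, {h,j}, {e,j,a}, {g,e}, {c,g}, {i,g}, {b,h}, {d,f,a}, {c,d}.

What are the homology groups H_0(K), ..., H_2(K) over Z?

H_0 ≅ Z,  H_1 ≅ Z^3,  H_2 = 0.

Fix the vertex order a < b < c < d < e < f < g < h < i < j and write every simplex with vertices in increasing order. Then dim K = 2 and the simplices of K are:

  0-simplices (10): a, b, c, d, e, f, g, h, i, j
  1-simplices (15): ad, ae, af, aj, bg, bh, cd, cg, de, df, eg, ej, fg, gi, hj
  2-simplices (3): ade, adf, aej

Hence C_0 ≅ Z^10, C_1 ≅ Z^15, C_2 ≅ Z^3.

∂_1: C_1 → C_0 is given by ∂[p,q] = [q] − [p]. For instance
  ∂de = e − d.
The resulting 10×15 matrix has rank 9, and its Smith normal form has invariant factors (1,1,1,1,1,1,1,1,1).

The boundary map ∂_2: C_2 → C_1 maps a triangle to the signed sum of its edges. For instance
  ∂ade = de − ae + ad,
  ∂adf = df − af + ad.
The 15×3 boundary matrix has rank 3 and Smith normal form diag(1,1,1).

Reading off H_k = ker ∂_k / im ∂_{k+1}:

  H_0: rank C_0 − rank ∂_1 = 10 − 9 = 1, and the invariant factors of ∂_1 are all 1, so H_0 = Z.
  H_1: rank ker ∂_1 − rank ∂_2 = (15 − 9) − 3 = 3, and the invariant factors of ∂_2 are all 1, so H_1 = Z^3.
  H_2: rank ker ∂_2 − rank ∂_3 = (3 − 3) − 0 = 0, and there is no ∂_3, so H_2 = 0.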